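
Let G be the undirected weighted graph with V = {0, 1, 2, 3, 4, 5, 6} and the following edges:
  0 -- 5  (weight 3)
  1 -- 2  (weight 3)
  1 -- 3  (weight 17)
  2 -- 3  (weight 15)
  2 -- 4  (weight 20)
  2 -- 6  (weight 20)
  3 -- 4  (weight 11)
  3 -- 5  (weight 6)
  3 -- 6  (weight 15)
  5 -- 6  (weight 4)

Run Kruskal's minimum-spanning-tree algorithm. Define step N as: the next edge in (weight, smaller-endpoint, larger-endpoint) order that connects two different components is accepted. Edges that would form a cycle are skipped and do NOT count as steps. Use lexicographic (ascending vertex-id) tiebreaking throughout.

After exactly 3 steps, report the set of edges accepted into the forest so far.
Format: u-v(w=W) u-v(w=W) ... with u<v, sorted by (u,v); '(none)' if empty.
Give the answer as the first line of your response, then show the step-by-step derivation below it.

0-5(w=3) 1-2(w=3) 5-6(w=4)

step 1: add edge 0-5 (w=3); MST = {0-5(w=3)}
step 2: add edge 1-2 (w=3); MST = {0-5(w=3) 1-2(w=3)}
step 3: add edge 5-6 (w=4); MST = {0-5(w=3) 1-2(w=3) 5-6(w=4)}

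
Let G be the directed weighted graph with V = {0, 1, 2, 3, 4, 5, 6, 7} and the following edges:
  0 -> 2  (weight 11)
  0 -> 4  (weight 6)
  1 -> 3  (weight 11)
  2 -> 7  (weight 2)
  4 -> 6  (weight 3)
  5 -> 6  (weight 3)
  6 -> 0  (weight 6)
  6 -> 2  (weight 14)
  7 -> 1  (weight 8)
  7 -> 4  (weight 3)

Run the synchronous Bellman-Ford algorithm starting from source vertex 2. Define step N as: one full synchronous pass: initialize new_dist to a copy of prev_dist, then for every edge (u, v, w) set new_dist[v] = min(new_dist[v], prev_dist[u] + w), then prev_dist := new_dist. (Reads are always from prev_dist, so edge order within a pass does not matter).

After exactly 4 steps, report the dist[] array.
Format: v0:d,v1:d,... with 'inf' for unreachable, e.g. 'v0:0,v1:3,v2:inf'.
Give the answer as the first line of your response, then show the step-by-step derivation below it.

v0:14,v1:10,v2:0,v3:21,v4:5,v5:inf,v6:8,v7:2

step 1: dist = v0:inf,v1:inf,v2:0,v3:inf,v4:inf,v5:inf,v6:inf,v7:2
step 2: dist = v0:inf,v1:10,v2:0,v3:inf,v4:5,v5:inf,v6:inf,v7:2
step 3: dist = v0:inf,v1:10,v2:0,v3:21,v4:5,v5:inf,v6:8,v7:2
step 4: dist = v0:14,v1:10,v2:0,v3:21,v4:5,v5:inf,v6:8,v7:2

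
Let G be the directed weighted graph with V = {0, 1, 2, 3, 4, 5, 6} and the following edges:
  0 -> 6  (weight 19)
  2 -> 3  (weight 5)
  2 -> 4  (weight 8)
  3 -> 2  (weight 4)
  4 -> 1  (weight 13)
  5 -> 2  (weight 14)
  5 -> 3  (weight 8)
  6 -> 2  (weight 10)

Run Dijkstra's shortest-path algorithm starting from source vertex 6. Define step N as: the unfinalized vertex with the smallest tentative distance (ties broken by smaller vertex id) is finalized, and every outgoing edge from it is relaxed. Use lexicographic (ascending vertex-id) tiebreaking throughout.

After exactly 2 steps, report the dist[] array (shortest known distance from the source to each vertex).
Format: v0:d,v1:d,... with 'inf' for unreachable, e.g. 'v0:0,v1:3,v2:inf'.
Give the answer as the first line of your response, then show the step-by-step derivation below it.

v0:inf,v1:inf,v2:10,v3:15,v4:18,v5:inf,v6:0

step 1: dist = v0:inf,v1:inf,v2:10,v3:inf,v4:inf,v5:inf,v6:0
step 2: dist = v0:inf,v1:inf,v2:10,v3:15,v4:18,v5:inf,v6:0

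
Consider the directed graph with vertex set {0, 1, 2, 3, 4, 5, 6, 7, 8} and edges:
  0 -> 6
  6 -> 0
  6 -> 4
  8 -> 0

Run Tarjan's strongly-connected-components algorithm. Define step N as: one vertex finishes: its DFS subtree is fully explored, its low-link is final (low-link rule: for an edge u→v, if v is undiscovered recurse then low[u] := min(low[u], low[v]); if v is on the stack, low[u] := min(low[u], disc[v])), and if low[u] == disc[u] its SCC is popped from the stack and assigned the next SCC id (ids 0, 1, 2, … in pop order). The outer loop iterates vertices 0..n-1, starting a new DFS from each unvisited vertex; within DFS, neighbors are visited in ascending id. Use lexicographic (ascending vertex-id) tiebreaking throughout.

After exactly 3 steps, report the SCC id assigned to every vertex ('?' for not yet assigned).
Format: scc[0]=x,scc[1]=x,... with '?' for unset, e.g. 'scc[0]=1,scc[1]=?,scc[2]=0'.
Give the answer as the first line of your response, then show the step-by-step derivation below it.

scc[0]=1,scc[1]=?,scc[2]=?,scc[3]=?,scc[4]=0,scc[5]=?,scc[6]=1,scc[7]=?,scc[8]=?

step 1: low=(low[0]=0,low[1]=?,low[2]=?,low[3]=?,low[4]=2,low[5]=?,low[6]=0,low[7]=?,low[8]=?); scc=(scc[0]=?,scc[1]=?,scc[2]=?,scc[3]=?,scc[4]=0,scc[5]=?,scc[6]=?,scc[7]=?,scc[8]=?)
step 2: low=(low[0]=0,low[1]=?,low[2]=?,low[3]=?,low[4]=2,low[5]=?,low[6]=0,low[7]=?,low[8]=?); scc=(scc[0]=?,scc[1]=?,scc[2]=?,scc[3]=?,scc[4]=0,scc[5]=?,scc[6]=?,scc[7]=?,scc[8]=?)
step 3: low=(low[0]=0,low[1]=?,low[2]=?,low[3]=?,low[4]=2,low[5]=?,low[6]=0,low[7]=?,low[8]=?); scc=(scc[0]=1,scc[1]=?,scc[2]=?,scc[3]=?,scc[4]=0,scc[5]=?,scc[6]=1,scc[7]=?,scc[8]=?)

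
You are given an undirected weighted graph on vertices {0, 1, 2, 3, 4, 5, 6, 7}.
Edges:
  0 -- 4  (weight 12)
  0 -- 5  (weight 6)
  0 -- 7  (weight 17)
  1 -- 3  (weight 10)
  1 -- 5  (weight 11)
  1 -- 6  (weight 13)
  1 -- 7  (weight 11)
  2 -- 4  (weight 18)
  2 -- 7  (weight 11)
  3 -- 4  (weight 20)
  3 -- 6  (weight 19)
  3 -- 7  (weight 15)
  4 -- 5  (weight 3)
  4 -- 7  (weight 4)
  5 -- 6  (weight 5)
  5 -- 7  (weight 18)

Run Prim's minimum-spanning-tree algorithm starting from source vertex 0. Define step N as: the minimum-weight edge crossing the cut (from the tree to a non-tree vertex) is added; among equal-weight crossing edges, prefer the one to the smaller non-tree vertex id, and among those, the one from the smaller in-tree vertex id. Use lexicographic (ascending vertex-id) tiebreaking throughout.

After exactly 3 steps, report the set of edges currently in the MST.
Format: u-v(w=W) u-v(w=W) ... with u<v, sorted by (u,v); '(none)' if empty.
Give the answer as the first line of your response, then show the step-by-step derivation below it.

0-5(w=6) 4-5(w=3) 4-7(w=4)

step 1: add edge 0-5 (w=6); MST = {0-5(w=6)}
step 2: add edge 4-5 (w=3); MST = {0-5(w=6) 4-5(w=3)}
step 3: add edge 4-7 (w=4); MST = {0-5(w=6) 4-5(w=3) 4-7(w=4)}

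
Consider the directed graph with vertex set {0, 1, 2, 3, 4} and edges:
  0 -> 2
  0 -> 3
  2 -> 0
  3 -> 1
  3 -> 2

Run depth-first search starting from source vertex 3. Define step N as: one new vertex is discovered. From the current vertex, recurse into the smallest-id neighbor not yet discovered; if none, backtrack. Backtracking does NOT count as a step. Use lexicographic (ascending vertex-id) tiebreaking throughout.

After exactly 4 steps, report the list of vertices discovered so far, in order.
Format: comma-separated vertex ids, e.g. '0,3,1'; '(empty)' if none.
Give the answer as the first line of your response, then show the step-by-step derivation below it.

3,1,2,0

step 1: discover 3; path=3; order=3
step 2: discover 1; path=3>1; order=3,1
step 3: discover 2; path=3>2; order=3,1,2
step 4: discover 0; path=3>2>0; order=3,1,2,0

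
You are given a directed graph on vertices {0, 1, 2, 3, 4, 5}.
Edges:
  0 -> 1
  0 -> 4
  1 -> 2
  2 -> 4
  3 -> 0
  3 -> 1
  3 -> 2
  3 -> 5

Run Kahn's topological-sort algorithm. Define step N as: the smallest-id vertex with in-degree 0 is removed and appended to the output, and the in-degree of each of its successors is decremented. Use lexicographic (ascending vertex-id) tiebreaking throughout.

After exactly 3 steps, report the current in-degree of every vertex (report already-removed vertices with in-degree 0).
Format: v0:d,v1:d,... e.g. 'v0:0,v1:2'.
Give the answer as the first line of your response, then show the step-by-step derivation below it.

v0:0,v1:0,v2:0,v3:0,v4:1,v5:0

step 1: output 3; order=[3]; indeg=(0,1,1,0,2,0)
step 2: output 0; order=[3,0]; indeg=(0,0,1,0,1,0)
step 3: output 1; order=[3,0,1]; indeg=(0,0,0,0,1,0)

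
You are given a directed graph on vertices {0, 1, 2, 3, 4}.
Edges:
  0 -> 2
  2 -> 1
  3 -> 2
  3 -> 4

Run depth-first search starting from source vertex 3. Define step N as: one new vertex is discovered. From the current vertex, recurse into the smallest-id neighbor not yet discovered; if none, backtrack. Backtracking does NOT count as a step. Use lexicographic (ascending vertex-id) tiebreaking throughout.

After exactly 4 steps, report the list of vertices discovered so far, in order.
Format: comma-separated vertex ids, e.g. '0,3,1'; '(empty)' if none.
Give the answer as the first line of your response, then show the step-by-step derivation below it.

3,2,1,4

step 1: discover 3; path=3; order=3
step 2: discover 2; path=3>2; order=3,2
step 3: discover 1; path=3>2>1; order=3,2,1
step 4: discover 4; path=3>4; order=3,2,1,4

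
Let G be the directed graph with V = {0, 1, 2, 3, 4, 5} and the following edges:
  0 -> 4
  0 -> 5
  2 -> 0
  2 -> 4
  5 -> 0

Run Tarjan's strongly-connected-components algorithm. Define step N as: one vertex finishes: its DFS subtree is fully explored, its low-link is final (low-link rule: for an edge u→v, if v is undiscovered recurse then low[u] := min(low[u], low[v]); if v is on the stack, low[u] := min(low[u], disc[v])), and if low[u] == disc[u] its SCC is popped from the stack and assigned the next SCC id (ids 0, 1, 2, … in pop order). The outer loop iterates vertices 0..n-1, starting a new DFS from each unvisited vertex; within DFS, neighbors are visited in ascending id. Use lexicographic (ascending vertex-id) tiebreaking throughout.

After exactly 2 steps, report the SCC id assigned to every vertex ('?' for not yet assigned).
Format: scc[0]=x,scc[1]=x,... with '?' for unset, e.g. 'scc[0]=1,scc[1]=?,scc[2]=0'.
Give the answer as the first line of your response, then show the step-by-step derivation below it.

scc[0]=?,scc[1]=?,scc[2]=?,scc[3]=?,scc[4]=0,scc[5]=?

step 1: low=(low[0]=0,low[1]=?,low[2]=?,low[3]=?,low[4]=1,low[5]=?); scc=(scc[0]=?,scc[1]=?,scc[2]=?,scc[3]=?,scc[4]=0,scc[5]=?)
step 2: low=(low[0]=0,low[1]=?,low[2]=?,low[3]=?,low[4]=1,low[5]=0); scc=(scc[0]=?,scc[1]=?,scc[2]=?,scc[3]=?,scc[4]=0,scc[5]=?)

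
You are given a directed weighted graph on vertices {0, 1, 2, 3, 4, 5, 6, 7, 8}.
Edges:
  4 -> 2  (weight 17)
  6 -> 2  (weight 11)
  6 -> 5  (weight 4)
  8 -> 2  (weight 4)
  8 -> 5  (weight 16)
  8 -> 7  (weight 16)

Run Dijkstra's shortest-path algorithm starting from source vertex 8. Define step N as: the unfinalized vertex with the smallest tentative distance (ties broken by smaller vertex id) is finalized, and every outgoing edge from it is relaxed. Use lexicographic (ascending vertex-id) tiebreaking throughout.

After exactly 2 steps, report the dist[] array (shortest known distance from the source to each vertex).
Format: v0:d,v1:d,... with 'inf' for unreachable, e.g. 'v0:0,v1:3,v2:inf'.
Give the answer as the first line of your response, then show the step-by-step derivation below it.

v0:inf,v1:inf,v2:4,v3:inf,v4:inf,v5:16,v6:inf,v7:16,v8:0

step 1: dist = v0:inf,v1:inf,v2:4,v3:inf,v4:inf,v5:16,v6:inf,v7:16,v8:0
step 2: dist = v0:inf,v1:inf,v2:4,v3:inf,v4:inf,v5:16,v6:inf,v7:16,v8:0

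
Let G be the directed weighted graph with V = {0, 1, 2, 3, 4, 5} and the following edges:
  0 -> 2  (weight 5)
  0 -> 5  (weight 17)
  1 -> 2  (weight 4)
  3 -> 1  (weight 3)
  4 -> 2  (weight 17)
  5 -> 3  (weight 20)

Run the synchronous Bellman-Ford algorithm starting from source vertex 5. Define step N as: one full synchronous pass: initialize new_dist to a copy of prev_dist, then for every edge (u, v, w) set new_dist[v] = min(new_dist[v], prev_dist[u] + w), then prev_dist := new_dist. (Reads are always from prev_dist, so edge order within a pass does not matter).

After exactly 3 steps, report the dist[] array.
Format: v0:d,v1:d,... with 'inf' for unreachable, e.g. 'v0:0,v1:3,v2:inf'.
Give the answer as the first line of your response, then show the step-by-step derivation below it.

v0:inf,v1:23,v2:27,v3:20,v4:inf,v5:0

step 1: dist = v0:inf,v1:inf,v2:inf,v3:20,v4:inf,v5:0
step 2: dist = v0:inf,v1:23,v2:inf,v3:20,v4:inf,v5:0
step 3: dist = v0:inf,v1:23,v2:27,v3:20,v4:inf,v5:0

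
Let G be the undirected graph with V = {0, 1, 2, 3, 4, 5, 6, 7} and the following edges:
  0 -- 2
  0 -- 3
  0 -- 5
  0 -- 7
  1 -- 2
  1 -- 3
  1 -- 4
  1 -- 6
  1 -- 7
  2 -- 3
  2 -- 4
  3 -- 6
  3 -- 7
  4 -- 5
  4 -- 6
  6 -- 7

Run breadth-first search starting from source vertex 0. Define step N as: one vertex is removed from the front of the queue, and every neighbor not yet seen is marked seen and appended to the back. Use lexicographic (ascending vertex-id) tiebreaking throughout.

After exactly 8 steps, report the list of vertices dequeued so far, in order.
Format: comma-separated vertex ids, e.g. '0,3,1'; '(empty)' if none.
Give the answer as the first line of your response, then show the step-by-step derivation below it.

0,2,3,5,7,1,4,6

step 1: dequeue 0; queue=[2,3,5,7]; order=0
step 2: dequeue 2; queue=[3,5,7,1,4]; order=0,2
step 3: dequeue 3; queue=[5,7,1,4,6]; order=0,2,3
step 4: dequeue 5; queue=[7,1,4,6]; order=0,2,3,5
step 5: dequeue 7; queue=[1,4,6]; order=0,2,3,5,7
step 6: dequeue 1; queue=[4,6]; order=0,2,3,5,7,1
step 7: dequeue 4; queue=[6]; order=0,2,3,5,7,1,4
step 8: dequeue 6; queue=[(empty)]; order=0,2,3,5,7,1,4,6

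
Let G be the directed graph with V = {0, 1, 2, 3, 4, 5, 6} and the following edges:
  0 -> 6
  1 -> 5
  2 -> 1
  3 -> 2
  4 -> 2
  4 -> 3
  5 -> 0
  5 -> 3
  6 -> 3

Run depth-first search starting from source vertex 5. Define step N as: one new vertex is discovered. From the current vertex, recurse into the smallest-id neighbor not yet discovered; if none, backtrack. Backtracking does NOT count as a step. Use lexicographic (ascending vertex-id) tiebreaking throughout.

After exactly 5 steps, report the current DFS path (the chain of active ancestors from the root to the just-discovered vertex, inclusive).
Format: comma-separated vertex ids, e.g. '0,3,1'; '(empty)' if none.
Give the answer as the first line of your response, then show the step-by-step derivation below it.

5,0,6,3,2

step 1: discover 5; path=5; order=5
step 2: discover 0; path=5>0; order=5,0
step 3: discover 6; path=5>0>6; order=5,0,6
step 4: discover 3; path=5>0>6>3; order=5,0,6,3
step 5: discover 2; path=5>0>6>3>2; order=5,0,6,3,2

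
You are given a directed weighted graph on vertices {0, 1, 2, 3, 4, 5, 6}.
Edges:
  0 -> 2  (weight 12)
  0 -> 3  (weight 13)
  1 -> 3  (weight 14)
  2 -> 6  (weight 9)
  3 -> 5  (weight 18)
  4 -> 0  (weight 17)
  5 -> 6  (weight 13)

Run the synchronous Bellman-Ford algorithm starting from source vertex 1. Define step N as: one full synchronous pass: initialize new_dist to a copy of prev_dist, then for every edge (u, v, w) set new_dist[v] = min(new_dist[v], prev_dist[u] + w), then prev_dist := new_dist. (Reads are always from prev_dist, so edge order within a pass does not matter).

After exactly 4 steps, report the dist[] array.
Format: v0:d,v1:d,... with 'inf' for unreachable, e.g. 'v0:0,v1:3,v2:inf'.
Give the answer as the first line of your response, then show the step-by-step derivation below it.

v0:inf,v1:0,v2:inf,v3:14,v4:inf,v5:32,v6:45

step 1: dist = v0:inf,v1:0,v2:inf,v3:14,v4:inf,v5:inf,v6:inf
step 2: dist = v0:inf,v1:0,v2:inf,v3:14,v4:inf,v5:32,v6:inf
step 3: dist = v0:inf,v1:0,v2:inf,v3:14,v4:inf,v5:32,v6:45
step 4: dist = v0:inf,v1:0,v2:inf,v3:14,v4:inf,v5:32,v6:45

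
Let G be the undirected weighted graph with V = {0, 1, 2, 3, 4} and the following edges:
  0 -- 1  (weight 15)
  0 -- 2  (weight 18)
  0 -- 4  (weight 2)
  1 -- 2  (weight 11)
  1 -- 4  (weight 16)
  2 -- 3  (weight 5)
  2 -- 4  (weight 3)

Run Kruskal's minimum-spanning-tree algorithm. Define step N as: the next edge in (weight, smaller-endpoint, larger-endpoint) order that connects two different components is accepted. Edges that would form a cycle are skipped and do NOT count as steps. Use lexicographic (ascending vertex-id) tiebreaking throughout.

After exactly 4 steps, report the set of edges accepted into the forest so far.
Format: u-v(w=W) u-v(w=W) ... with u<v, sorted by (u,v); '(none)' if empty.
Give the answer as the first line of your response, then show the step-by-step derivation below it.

0-4(w=2) 1-2(w=11) 2-3(w=5) 2-4(w=3)

step 1: add edge 0-4 (w=2); MST = {0-4(w=2)}
step 2: add edge 2-4 (w=3); MST = {0-4(w=2) 2-4(w=3)}
step 3: add edge 2-3 (w=5); MST = {0-4(w=2) 2-3(w=5) 2-4(w=3)}
step 4: add edge 1-2 (w=11); MST = {0-4(w=2) 1-2(w=11) 2-3(w=5) 2-4(w=3)}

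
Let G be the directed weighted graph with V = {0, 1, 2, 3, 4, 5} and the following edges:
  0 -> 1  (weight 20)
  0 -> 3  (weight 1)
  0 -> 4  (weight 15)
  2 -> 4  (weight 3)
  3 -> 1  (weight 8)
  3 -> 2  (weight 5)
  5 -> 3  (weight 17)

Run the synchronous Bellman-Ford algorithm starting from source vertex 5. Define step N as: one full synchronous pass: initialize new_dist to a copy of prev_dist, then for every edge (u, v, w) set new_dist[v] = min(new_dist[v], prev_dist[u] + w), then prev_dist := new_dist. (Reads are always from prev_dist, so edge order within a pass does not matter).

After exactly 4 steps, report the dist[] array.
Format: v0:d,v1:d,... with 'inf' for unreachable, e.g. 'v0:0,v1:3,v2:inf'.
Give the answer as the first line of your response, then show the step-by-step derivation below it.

v0:inf,v1:25,v2:22,v3:17,v4:25,v5:0

step 1: dist = v0:inf,v1:inf,v2:inf,v3:17,v4:inf,v5:0
step 2: dist = v0:inf,v1:25,v2:22,v3:17,v4:inf,v5:0
step 3: dist = v0:inf,v1:25,v2:22,v3:17,v4:25,v5:0
step 4: dist = v0:inf,v1:25,v2:22,v3:17,v4:25,v5:0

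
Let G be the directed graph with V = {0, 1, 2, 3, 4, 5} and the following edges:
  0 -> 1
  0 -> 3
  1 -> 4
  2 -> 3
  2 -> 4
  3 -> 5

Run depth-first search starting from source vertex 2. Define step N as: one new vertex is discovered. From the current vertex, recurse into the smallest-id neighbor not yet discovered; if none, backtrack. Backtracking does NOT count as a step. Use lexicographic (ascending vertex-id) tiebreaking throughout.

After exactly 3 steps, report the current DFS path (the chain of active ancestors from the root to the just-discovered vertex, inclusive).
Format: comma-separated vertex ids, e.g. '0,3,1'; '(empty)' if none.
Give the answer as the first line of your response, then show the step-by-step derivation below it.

2,3,5

step 1: discover 2; path=2; order=2
step 2: discover 3; path=2>3; order=2,3
step 3: discover 5; path=2>3>5; order=2,3,5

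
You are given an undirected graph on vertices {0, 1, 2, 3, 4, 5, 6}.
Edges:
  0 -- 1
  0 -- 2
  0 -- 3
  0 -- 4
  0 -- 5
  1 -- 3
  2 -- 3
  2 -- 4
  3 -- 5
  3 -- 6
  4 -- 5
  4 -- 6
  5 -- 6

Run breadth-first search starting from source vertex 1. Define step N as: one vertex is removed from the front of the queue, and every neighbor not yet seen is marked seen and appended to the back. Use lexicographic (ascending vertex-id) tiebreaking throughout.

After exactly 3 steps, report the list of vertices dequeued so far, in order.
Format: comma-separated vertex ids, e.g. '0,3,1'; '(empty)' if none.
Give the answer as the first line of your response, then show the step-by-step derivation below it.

1,0,3

step 1: dequeue 1; queue=[0,3]; order=1
step 2: dequeue 0; queue=[3,2,4,5]; order=1,0
step 3: dequeue 3; queue=[2,4,5,6]; order=1,0,3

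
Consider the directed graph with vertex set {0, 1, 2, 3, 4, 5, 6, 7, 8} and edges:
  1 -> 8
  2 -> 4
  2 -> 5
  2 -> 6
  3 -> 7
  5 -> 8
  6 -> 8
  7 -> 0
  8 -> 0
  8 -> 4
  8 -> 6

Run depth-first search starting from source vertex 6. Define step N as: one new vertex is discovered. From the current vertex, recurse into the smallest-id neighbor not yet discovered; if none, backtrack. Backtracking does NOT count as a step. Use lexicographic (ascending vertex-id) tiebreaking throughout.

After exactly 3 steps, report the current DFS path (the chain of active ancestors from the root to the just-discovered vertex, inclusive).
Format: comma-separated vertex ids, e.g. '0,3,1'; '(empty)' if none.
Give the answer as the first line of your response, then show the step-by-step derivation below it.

6,8,0

step 1: discover 6; path=6; order=6
step 2: discover 8; path=6>8; order=6,8
step 3: discover 0; path=6>8>0; order=6,8,0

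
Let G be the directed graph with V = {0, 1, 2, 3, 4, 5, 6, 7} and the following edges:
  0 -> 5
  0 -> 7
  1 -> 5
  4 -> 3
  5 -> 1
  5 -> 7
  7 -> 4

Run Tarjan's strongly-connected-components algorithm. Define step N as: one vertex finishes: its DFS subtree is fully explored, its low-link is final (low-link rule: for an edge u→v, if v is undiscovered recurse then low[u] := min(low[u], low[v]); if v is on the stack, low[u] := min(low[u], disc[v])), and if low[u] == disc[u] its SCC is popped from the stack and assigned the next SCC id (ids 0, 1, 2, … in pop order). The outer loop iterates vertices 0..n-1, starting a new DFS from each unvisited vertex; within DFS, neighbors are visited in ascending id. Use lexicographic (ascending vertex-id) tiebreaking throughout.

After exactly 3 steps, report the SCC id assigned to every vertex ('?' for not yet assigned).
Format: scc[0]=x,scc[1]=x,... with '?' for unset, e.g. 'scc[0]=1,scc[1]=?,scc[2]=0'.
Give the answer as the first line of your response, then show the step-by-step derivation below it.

scc[0]=?,scc[1]=?,scc[2]=?,scc[3]=0,scc[4]=1,scc[5]=?,scc[6]=?,scc[7]=?

step 1: low=(low[0]=0,low[1]=1,low[2]=?,low[3]=?,low[4]=?,low[5]=1,low[6]=?,low[7]=?); scc=(scc[0]=?,scc[1]=?,scc[2]=?,scc[3]=?,scc[4]=?,scc[5]=?,scc[6]=?,scc[7]=?)
step 2: low=(low[0]=0,low[1]=1,low[2]=?,low[3]=5,low[4]=4,low[5]=1,low[6]=?,low[7]=3); scc=(scc[0]=?,scc[1]=?,scc[2]=?,scc[3]=0,scc[4]=?,scc[5]=?,scc[6]=?,scc[7]=?)
step 3: low=(low[0]=0,low[1]=1,low[2]=?,low[3]=5,low[4]=4,low[5]=1,low[6]=?,low[7]=3); scc=(scc[0]=?,scc[1]=?,scc[2]=?,scc[3]=0,scc[4]=1,scc[5]=?,scc[6]=?,scc[7]=?)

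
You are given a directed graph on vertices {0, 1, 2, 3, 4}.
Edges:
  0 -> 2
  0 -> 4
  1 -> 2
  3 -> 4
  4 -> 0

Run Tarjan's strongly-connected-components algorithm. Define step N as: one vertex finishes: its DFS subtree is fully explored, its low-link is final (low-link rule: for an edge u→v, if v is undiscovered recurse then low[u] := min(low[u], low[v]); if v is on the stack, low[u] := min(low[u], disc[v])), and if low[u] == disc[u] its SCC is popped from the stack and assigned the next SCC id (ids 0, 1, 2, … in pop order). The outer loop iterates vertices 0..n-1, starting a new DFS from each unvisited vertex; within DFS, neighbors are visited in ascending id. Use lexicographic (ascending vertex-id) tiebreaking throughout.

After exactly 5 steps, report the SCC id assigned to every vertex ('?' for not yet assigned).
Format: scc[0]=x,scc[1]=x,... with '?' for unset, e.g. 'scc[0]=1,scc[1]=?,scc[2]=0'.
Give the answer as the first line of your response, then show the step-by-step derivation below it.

scc[0]=1,scc[1]=2,scc[2]=0,scc[3]=3,scc[4]=1

step 1: low=(low[0]=0,low[1]=?,low[2]=1,low[3]=?,low[4]=?); scc=(scc[0]=?,scc[1]=?,scc[2]=0,scc[3]=?,scc[4]=?)
step 2: low=(low[0]=0,low[1]=?,low[2]=1,low[3]=?,low[4]=0); scc=(scc[0]=?,scc[1]=?,scc[2]=0,scc[3]=?,scc[4]=?)
step 3: low=(low[0]=0,low[1]=?,low[2]=1,low[3]=?,low[4]=0); scc=(scc[0]=1,scc[1]=?,scc[2]=0,scc[3]=?,scc[4]=1)
step 4: low=(low[0]=0,low[1]=3,low[2]=1,low[3]=?,low[4]=0); scc=(scc[0]=1,scc[1]=2,scc[2]=0,scc[3]=?,scc[4]=1)
step 5: low=(low[0]=0,low[1]=3,low[2]=1,low[3]=4,low[4]=0); scc=(scc[0]=1,scc[1]=2,scc[2]=0,scc[3]=3,scc[4]=1)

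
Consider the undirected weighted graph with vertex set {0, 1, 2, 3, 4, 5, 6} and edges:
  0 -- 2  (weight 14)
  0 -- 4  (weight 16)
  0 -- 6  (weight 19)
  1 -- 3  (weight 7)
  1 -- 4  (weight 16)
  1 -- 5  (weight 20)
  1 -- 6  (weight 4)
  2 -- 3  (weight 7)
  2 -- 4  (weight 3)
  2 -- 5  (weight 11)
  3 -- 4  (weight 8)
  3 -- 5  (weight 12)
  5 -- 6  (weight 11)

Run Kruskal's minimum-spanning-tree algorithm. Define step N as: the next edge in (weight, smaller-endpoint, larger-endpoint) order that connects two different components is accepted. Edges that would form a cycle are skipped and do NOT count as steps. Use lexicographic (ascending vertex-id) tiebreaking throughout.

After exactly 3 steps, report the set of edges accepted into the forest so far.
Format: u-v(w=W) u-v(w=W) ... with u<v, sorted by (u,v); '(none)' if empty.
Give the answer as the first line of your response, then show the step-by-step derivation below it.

1-3(w=7) 1-6(w=4) 2-4(w=3)

step 1: add edge 2-4 (w=3); MST = {2-4(w=3)}
step 2: add edge 1-6 (w=4); MST = {1-6(w=4) 2-4(w=3)}
step 3: add edge 1-3 (w=7); MST = {1-3(w=7) 1-6(w=4) 2-4(w=3)}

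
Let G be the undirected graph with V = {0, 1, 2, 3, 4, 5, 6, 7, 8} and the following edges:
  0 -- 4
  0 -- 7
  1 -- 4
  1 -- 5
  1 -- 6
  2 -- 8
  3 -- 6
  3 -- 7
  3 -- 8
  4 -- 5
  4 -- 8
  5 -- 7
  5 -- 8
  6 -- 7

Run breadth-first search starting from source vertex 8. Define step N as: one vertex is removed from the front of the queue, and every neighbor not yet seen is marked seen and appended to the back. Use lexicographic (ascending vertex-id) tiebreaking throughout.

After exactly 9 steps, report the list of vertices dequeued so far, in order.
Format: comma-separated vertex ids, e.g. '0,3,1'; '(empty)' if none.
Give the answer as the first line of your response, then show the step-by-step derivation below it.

8,2,3,4,5,6,7,0,1

step 1: dequeue 8; queue=[2,3,4,5]; order=8
step 2: dequeue 2; queue=[3,4,5]; order=8,2
step 3: dequeue 3; queue=[4,5,6,7]; order=8,2,3
step 4: dequeue 4; queue=[5,6,7,0,1]; order=8,2,3,4
step 5: dequeue 5; queue=[6,7,0,1]; order=8,2,3,4,5
step 6: dequeue 6; queue=[7,0,1]; order=8,2,3,4,5,6
step 7: dequeue 7; queue=[0,1]; order=8,2,3,4,5,6,7
step 8: dequeue 0; queue=[1]; order=8,2,3,4,5,6,7,0
step 9: dequeue 1; queue=[(empty)]; order=8,2,3,4,5,6,7,0,1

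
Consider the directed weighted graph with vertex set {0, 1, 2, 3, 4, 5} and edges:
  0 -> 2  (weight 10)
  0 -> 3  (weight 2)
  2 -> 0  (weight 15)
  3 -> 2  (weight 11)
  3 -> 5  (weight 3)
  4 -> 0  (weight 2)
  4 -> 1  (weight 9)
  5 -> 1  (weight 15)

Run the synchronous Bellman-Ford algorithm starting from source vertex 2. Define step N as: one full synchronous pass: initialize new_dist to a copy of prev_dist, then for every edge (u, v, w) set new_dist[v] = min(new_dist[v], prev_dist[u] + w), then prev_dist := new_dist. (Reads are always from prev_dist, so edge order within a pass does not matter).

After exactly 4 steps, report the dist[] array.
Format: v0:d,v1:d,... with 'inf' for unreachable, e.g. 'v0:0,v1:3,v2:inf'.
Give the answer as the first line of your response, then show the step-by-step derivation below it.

v0:15,v1:35,v2:0,v3:17,v4:inf,v5:20

step 1: dist = v0:15,v1:inf,v2:0,v3:inf,v4:inf,v5:inf
step 2: dist = v0:15,v1:inf,v2:0,v3:17,v4:inf,v5:inf
step 3: dist = v0:15,v1:inf,v2:0,v3:17,v4:inf,v5:20
step 4: dist = v0:15,v1:35,v2:0,v3:17,v4:inf,v5:20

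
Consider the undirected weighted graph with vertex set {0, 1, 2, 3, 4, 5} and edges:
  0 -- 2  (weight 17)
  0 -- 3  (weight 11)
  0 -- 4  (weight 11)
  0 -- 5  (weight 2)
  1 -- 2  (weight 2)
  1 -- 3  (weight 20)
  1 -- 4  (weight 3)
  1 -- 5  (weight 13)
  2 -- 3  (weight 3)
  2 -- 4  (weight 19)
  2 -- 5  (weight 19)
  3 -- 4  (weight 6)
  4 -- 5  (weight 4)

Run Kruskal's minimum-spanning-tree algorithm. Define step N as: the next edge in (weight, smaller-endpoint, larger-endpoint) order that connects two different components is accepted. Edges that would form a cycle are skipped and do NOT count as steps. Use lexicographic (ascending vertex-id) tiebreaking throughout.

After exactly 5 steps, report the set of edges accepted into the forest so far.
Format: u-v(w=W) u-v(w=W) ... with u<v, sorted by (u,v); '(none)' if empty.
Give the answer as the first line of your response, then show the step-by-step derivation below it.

0-5(w=2) 1-2(w=2) 1-4(w=3) 2-3(w=3) 4-5(w=4)

step 1: add edge 0-5 (w=2); MST = {0-5(w=2)}
step 2: add edge 1-2 (w=2); MST = {0-5(w=2) 1-2(w=2)}
step 3: add edge 1-4 (w=3); MST = {0-5(w=2) 1-2(w=2) 1-4(w=3)}
step 4: add edge 2-3 (w=3); MST = {0-5(w=2) 1-2(w=2) 1-4(w=3) 2-3(w=3)}
step 5: add edge 4-5 (w=4); MST = {0-5(w=2) 1-2(w=2) 1-4(w=3) 2-3(w=3) 4-5(w=4)}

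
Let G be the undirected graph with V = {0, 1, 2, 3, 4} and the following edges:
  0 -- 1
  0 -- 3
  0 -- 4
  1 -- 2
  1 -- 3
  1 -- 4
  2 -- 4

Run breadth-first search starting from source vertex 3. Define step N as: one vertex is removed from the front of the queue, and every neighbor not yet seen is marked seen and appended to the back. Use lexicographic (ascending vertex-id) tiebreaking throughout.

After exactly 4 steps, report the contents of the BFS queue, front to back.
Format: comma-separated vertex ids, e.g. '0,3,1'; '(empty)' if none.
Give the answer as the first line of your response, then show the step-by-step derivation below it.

2

step 1: dequeue 3; queue=[0,1]; order=3
step 2: dequeue 0; queue=[1,4]; order=3,0
step 3: dequeue 1; queue=[4,2]; order=3,0,1
step 4: dequeue 4; queue=[2]; order=3,0,1,4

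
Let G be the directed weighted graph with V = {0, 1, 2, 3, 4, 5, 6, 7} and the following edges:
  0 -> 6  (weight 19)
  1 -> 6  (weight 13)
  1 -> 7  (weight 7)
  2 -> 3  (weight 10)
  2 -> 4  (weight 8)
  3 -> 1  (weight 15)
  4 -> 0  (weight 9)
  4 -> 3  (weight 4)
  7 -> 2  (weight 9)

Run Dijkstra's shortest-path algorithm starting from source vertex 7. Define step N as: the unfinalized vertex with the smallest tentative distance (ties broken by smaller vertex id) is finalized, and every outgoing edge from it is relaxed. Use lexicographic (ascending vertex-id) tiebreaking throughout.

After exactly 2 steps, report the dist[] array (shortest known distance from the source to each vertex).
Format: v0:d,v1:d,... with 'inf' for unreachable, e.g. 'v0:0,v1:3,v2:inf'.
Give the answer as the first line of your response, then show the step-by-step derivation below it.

v0:inf,v1:inf,v2:9,v3:19,v4:17,v5:inf,v6:inf,v7:0

step 1: dist = v0:inf,v1:inf,v2:9,v3:inf,v4:inf,v5:inf,v6:inf,v7:0
step 2: dist = v0:inf,v1:inf,v2:9,v3:19,v4:17,v5:inf,v6:inf,v7:0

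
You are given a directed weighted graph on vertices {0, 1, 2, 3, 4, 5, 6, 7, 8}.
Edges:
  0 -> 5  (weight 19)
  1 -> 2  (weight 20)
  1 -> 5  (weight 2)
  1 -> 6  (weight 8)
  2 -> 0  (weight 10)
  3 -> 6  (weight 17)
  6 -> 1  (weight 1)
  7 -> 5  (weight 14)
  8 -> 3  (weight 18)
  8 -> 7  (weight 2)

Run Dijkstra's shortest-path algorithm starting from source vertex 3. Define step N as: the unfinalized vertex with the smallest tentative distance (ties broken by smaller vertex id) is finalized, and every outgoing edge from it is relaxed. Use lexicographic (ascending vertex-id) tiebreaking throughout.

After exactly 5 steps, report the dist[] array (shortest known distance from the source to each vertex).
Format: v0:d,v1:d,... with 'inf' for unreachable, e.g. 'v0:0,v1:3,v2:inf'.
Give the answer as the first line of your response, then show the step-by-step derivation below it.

v0:48,v1:18,v2:38,v3:0,v4:inf,v5:20,v6:17,v7:inf,v8:inf

step 1: dist = v0:inf,v1:inf,v2:inf,v3:0,v4:inf,v5:inf,v6:17,v7:inf,v8:inf
step 2: dist = v0:inf,v1:18,v2:inf,v3:0,v4:inf,v5:inf,v6:17,v7:inf,v8:inf
step 3: dist = v0:inf,v1:18,v2:38,v3:0,v4:inf,v5:20,v6:17,v7:inf,v8:inf
step 4: dist = v0:inf,v1:18,v2:38,v3:0,v4:inf,v5:20,v6:17,v7:inf,v8:inf
step 5: dist = v0:48,v1:18,v2:38,v3:0,v4:inf,v5:20,v6:17,v7:inf,v8:inf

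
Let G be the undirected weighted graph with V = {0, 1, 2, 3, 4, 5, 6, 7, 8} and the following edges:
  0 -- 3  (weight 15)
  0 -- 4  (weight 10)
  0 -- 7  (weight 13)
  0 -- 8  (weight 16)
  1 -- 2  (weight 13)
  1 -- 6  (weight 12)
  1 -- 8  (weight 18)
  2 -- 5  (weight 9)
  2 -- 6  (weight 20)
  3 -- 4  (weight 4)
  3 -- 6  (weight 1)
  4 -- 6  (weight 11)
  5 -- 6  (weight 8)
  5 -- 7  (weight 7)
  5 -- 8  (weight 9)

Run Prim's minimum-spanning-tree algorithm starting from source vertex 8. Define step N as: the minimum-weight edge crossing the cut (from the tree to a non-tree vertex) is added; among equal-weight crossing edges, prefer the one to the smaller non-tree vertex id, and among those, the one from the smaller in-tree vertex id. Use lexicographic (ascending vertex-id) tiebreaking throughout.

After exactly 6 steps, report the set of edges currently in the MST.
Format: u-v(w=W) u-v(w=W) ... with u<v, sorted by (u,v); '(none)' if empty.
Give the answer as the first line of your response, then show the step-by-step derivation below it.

2-5(w=9) 3-4(w=4) 3-6(w=1) 5-6(w=8) 5-7(w=7) 5-8(w=9)

step 1: add edge 5-8 (w=9); MST = {5-8(w=9)}
step 2: add edge 5-7 (w=7); MST = {5-7(w=7) 5-8(w=9)}
step 3: add edge 5-6 (w=8); MST = {5-6(w=8) 5-7(w=7) 5-8(w=9)}
step 4: add edge 3-6 (w=1); MST = {3-6(w=1) 5-6(w=8) 5-7(w=7) 5-8(w=9)}
step 5: add edge 3-4 (w=4); MST = {3-4(w=4) 3-6(w=1) 5-6(w=8) 5-7(w=7) 5-8(w=9)}
step 6: add edge 2-5 (w=9); MST = {2-5(w=9) 3-4(w=4) 3-6(w=1) 5-6(w=8) 5-7(w=7) 5-8(w=9)}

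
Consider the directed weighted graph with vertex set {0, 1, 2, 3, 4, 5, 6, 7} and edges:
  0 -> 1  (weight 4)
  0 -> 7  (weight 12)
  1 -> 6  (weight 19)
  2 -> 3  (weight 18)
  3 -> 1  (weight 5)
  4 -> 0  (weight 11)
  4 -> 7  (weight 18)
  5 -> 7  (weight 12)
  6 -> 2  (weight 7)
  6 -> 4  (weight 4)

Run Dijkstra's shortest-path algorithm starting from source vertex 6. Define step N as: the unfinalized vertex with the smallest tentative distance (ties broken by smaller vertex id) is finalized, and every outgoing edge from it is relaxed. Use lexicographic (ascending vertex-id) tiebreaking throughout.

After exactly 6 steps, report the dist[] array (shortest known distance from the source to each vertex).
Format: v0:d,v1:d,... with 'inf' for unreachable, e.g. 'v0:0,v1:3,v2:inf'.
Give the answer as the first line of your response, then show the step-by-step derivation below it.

v0:15,v1:19,v2:7,v3:25,v4:4,v5:inf,v6:0,v7:22

step 1: dist = v0:inf,v1:inf,v2:7,v3:inf,v4:4,v5:inf,v6:0,v7:inf
step 2: dist = v0:15,v1:inf,v2:7,v3:inf,v4:4,v5:inf,v6:0,v7:22
step 3: dist = v0:15,v1:inf,v2:7,v3:25,v4:4,v5:inf,v6:0,v7:22
step 4: dist = v0:15,v1:19,v2:7,v3:25,v4:4,v5:inf,v6:0,v7:22
step 5: dist = v0:15,v1:19,v2:7,v3:25,v4:4,v5:inf,v6:0,v7:22
step 6: dist = v0:15,v1:19,v2:7,v3:25,v4:4,v5:inf,v6:0,v7:22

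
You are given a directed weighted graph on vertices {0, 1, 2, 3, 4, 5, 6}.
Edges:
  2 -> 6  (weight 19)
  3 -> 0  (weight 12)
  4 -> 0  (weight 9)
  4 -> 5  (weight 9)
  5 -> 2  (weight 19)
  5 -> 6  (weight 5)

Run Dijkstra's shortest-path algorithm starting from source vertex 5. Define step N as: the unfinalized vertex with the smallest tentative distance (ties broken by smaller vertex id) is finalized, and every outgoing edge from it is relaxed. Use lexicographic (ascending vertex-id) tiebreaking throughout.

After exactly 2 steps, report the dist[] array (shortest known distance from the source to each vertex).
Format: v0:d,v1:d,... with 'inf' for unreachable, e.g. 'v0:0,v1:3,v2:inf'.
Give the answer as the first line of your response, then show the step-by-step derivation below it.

v0:inf,v1:inf,v2:19,v3:inf,v4:inf,v5:0,v6:5

step 1: dist = v0:inf,v1:inf,v2:19,v3:inf,v4:inf,v5:0,v6:5
step 2: dist = v0:inf,v1:inf,v2:19,v3:inf,v4:inf,v5:0,v6:5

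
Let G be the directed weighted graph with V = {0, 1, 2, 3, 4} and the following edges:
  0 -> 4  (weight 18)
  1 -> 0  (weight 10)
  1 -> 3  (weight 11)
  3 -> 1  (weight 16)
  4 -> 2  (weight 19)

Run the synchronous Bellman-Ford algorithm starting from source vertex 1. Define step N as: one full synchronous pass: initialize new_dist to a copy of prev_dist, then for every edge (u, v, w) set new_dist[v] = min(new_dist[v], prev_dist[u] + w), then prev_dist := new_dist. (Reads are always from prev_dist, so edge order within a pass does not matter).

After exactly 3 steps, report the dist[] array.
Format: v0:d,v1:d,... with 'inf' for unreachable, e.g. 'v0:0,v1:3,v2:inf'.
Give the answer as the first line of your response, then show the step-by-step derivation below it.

v0:10,v1:0,v2:47,v3:11,v4:28

step 1: dist = v0:10,v1:0,v2:inf,v3:11,v4:inf
step 2: dist = v0:10,v1:0,v2:inf,v3:11,v4:28
step 3: dist = v0:10,v1:0,v2:47,v3:11,v4:28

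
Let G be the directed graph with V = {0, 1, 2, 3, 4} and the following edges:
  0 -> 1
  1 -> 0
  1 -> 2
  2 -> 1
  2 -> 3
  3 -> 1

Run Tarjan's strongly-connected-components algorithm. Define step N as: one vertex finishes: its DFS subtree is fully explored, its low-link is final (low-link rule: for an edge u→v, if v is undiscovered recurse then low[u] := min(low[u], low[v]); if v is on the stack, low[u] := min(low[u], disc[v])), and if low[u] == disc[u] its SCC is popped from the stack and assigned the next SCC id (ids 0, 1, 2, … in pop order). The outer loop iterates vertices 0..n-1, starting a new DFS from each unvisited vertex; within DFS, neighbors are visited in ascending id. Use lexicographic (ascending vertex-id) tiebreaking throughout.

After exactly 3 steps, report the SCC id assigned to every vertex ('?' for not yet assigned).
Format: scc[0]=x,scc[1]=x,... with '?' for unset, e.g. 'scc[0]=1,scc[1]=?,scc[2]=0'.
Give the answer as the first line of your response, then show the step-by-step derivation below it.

scc[0]=?,scc[1]=?,scc[2]=?,scc[3]=?,scc[4]=?

step 1: low=(low[0]=0,low[1]=0,low[2]=1,low[3]=1,low[4]=?); scc=(scc[0]=?,scc[1]=?,scc[2]=?,scc[3]=?,scc[4]=?)
step 2: low=(low[0]=0,low[1]=0,low[2]=1,low[3]=1,low[4]=?); scc=(scc[0]=?,scc[1]=?,scc[2]=?,scc[3]=?,scc[4]=?)
step 3: low=(low[0]=0,low[1]=0,low[2]=1,low[3]=1,low[4]=?); scc=(scc[0]=?,scc[1]=?,scc[2]=?,scc[3]=?,scc[4]=?)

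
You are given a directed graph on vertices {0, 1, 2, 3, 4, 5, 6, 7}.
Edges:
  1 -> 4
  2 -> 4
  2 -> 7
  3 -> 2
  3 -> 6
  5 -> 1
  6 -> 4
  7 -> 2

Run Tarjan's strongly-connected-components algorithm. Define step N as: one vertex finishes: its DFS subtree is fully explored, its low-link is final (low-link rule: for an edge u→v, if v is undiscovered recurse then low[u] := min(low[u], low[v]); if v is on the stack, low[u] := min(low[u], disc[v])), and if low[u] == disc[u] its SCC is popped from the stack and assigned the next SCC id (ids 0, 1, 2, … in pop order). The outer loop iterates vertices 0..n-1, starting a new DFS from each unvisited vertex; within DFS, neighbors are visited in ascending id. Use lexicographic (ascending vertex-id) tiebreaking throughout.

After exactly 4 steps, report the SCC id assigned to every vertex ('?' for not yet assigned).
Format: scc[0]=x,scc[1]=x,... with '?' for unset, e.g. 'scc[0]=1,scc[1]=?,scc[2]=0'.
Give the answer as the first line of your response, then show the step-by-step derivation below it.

scc[0]=0,scc[1]=2,scc[2]=?,scc[3]=?,scc[4]=1,scc[5]=?,scc[6]=?,scc[7]=?

step 1: low=(low[0]=0,low[1]=?,low[2]=?,low[3]=?,low[4]=?,low[5]=?,low[6]=?,low[7]=?); scc=(scc[0]=0,scc[1]=?,scc[2]=?,scc[3]=?,scc[4]=?,scc[5]=?,scc[6]=?,scc[7]=?)
step 2: low=(low[0]=0,low[1]=1,low[2]=?,low[3]=?,low[4]=2,low[5]=?,low[6]=?,low[7]=?); scc=(scc[0]=0,scc[1]=?,scc[2]=?,scc[3]=?,scc[4]=1,scc[5]=?,scc[6]=?,scc[7]=?)
step 3: low=(low[0]=0,low[1]=1,low[2]=?,low[3]=?,low[4]=2,low[5]=?,low[6]=?,low[7]=?); scc=(scc[0]=0,scc[1]=2,scc[2]=?,scc[3]=?,scc[4]=1,scc[5]=?,scc[6]=?,scc[7]=?)
step 4: low=(low[0]=0,low[1]=1,low[2]=3,low[3]=?,low[4]=2,low[5]=?,low[6]=?,low[7]=3); scc=(scc[0]=0,scc[1]=2,scc[2]=?,scc[3]=?,scc[4]=1,scc[5]=?,scc[6]=?,scc[7]=?)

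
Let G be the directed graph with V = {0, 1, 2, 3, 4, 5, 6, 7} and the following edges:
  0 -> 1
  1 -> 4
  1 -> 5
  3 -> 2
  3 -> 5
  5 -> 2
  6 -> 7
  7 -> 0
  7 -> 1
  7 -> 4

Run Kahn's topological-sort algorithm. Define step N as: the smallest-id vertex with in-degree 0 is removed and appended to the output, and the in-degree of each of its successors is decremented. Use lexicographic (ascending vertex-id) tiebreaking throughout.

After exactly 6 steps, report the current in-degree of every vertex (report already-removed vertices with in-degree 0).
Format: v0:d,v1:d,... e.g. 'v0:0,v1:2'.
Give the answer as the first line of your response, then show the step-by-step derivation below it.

v0:0,v1:0,v2:1,v3:0,v4:0,v5:0,v6:0,v7:0

step 1: output 3; order=[3]; indeg=(1,2,1,0,2,1,0,1)
step 2: output 6; order=[3,6]; indeg=(1,2,1,0,2,1,0,0)
step 3: output 7; order=[3,6,7]; indeg=(0,1,1,0,1,1,0,0)
step 4: output 0; order=[3,6,7,0]; indeg=(0,0,1,0,1,1,0,0)
step 5: output 1; order=[3,6,7,0,1]; indeg=(0,0,1,0,0,0,0,0)
step 6: output 4; order=[3,6,7,0,1,4]; indeg=(0,0,1,0,0,0,0,0)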